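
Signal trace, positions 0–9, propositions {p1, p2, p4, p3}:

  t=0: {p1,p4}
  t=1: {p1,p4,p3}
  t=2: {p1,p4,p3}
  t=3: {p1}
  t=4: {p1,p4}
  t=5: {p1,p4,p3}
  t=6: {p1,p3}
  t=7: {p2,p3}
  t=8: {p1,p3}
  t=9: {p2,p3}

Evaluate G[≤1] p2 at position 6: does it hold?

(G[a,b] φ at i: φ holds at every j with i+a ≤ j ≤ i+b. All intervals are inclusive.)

False

Check p2 at every j in [6,7]:
  j=6: false
  j=7: true
Fails at j=6 → formula fails.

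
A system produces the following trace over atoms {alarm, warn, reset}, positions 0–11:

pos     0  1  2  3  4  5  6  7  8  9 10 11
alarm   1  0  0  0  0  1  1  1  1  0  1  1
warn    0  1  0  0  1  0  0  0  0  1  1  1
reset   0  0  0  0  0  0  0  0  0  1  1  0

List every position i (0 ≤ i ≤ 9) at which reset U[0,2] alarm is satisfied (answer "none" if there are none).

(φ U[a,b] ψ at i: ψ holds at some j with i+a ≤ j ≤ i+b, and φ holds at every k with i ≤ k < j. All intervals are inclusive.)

Evaluate at each i in [0,9]:
  i=0: ✓ (rhs at j=0)
  i=1: ✗ (no rhs in [1,3])
  i=2: ✗ (no rhs in [2,4])
  i=3: ✗ (lhs fails at k=3 before rhs at j=5)
  i=4: ✗ (lhs fails at k=4 before rhs at j=5)
  i=5: ✓ (rhs at j=5)
  i=6: ✓ (rhs at j=6)
  i=7: ✓ (rhs at j=7)
  i=8: ✓ (rhs at j=8)
  i=9: ✓ (rhs at j=10; lhs holds on [9,9])

0, 5, 6, 7, 8, 9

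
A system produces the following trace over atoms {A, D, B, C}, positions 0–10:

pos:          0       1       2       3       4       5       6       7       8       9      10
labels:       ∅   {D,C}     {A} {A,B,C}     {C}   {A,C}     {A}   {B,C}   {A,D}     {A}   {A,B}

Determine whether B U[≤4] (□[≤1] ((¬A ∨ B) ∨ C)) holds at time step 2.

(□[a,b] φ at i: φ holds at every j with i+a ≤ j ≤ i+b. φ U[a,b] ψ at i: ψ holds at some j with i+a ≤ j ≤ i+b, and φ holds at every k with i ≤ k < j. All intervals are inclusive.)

Need some j in [2,6] with □[≤1] ((¬A ∨ B) ∨ C), and B at every k in [2,j-1].
  j=2: □[≤1] ((¬A ∨ B) ∨ C) — fails at 2.
  j=3: □[≤1] ((¬A ∨ B) ∨ C) holds, but B fails at k=2 → not this j.
  j=4: □[≤1] ((¬A ∨ B) ∨ C) holds, but B fails at k=2 → not this j.
  j=5: □[≤1] ((¬A ∨ B) ∨ C) — fails at 6.
  j=6: □[≤1] ((¬A ∨ B) ∨ C) — fails at 6.
No j in the window works → until fails.

Does not hold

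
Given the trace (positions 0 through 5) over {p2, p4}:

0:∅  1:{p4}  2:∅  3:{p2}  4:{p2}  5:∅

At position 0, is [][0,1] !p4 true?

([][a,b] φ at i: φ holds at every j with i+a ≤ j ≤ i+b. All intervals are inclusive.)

Check !p4 at every j in [0,1]:
  j=0: true
  j=1: false
Fails at j=1 → formula fails.

False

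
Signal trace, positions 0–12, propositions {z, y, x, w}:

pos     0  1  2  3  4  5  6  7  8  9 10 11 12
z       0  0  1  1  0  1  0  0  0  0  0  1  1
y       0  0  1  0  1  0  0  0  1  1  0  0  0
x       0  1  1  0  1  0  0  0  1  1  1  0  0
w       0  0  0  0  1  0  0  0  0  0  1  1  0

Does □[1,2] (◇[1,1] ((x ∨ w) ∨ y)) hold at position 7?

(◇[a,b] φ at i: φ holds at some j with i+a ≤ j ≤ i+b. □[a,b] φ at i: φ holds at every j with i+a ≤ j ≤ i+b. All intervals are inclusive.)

True

Check ◇[1,1] ((x ∨ w) ∨ y) at every j in [8,9]:
  j=8: holds (witness at 9)
  j=9: holds (witness at 10)
All positions satisfy it → formula holds.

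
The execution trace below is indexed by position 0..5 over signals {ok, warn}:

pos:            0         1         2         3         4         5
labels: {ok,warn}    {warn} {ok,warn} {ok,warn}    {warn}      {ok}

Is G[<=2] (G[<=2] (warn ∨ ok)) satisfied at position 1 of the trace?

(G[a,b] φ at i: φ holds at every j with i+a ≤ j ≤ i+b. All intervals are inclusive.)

True

Check G[<=2] (warn ∨ ok) at every j in [1,3]:
  j=1: holds on [1,3]
  j=2: holds on [2,4]
  j=3: holds on [3,5]
All positions satisfy it → formula holds.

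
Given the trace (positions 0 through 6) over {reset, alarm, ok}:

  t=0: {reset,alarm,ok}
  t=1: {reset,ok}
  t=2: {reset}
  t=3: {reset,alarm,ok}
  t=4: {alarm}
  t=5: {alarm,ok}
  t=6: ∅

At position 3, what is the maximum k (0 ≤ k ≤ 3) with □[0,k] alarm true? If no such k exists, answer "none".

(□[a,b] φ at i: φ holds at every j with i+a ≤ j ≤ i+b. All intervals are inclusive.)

alarm must hold from j=3 onward; find where it first fails.
  j=3: holds
  j=4: holds
  j=5: holds
  j=6: fails
Holds on [3,5], so largest k = 2.

2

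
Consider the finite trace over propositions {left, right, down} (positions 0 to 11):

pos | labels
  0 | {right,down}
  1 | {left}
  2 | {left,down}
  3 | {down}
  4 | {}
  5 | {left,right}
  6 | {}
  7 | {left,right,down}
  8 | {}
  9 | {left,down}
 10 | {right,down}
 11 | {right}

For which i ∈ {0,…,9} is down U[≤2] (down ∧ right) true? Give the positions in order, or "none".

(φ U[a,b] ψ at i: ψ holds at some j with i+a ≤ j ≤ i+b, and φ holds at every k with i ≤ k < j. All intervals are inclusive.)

0, 7, 9

Evaluate at each i in [0,9]:
  i=0: ✓ (rhs at j=0)
  i=1: ✗ (no rhs in [1,3])
  i=2: ✗ (no rhs in [2,4])
  i=3: ✗ (no rhs in [3,5])
  i=4: ✗ (no rhs in [4,6])
  i=5: ✗ (lhs fails at k=5 before rhs at j=7)
  i=6: ✗ (lhs fails at k=6 before rhs at j=7)
  i=7: ✓ (rhs at j=7)
  i=8: ✗ (lhs fails at k=8 before rhs at j=10)
  i=9: ✓ (rhs at j=10; lhs holds on [9,9])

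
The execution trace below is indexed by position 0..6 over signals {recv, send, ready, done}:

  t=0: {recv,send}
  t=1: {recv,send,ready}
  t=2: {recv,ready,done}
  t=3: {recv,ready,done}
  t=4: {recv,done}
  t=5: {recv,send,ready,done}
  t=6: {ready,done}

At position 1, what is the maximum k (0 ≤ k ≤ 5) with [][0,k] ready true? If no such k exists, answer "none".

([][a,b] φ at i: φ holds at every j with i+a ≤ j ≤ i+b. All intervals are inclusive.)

ready must hold from j=1 onward; find where it first fails.
  j=1: holds
  j=2: holds
  j=3: holds
  j=4: fails
Holds on [1,3], so largest k = 2.

2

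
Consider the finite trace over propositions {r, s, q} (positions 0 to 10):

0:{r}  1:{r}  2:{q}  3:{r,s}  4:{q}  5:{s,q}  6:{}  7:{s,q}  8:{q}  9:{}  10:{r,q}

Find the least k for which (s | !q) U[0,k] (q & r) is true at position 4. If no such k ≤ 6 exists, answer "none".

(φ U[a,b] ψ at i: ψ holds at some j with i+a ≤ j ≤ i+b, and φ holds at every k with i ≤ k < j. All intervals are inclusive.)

Need earliest j ≥ 4 with (q & r), and (s | !q) at every k in [4,j-1].
  j=4: rhs fails.
  j=5: rhs fails.
  j=6: rhs fails.
  j=7: rhs fails.
  j=8: rhs fails.
  j=9: rhs fails.
  j=10: rhs holds but lhs fails at k=4.
No witness within the range → none.

none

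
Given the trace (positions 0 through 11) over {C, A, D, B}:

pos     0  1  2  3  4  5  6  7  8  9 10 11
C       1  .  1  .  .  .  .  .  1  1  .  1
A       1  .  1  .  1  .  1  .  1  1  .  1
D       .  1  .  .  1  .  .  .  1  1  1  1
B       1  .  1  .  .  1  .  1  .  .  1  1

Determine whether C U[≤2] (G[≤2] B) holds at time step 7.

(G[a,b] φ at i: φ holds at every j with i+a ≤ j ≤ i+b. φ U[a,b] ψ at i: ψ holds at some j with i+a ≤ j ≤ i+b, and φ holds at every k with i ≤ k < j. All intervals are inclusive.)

Need some j in [7,9] with G[≤2] B, and C at every k in [7,j-1].
  j=7: G[≤2] B — fails at 8.
  j=8: G[≤2] B — fails at 8.
  j=9: G[≤2] B — fails at 9.
No j in the window works → until fails.

No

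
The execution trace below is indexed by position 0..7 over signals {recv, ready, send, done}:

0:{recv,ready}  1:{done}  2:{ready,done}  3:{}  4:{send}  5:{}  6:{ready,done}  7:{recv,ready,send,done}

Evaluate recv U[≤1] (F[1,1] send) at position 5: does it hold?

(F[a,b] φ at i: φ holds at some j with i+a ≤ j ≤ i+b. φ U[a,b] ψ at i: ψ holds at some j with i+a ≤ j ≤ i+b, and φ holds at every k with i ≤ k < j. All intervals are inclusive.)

Need some j in [5,6] with F[1,1] send, and recv at every k in [5,j-1].
  j=5: F[1,1] send — fails (none in [6,6]).
  j=6: F[1,1] send holds, but recv fails at k=5 → not this j.
No j in the window works → until fails.

No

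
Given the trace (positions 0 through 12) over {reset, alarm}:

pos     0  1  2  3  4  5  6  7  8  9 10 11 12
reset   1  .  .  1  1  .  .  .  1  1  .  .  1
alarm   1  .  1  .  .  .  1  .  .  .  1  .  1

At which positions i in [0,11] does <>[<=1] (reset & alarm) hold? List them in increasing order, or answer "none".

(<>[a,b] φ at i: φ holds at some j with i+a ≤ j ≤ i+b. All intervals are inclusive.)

0, 11

Evaluate at each i in [0,11]:
  i=0: ✓ (witness j=0)
  i=1: ✗ (none in [1,2])
  i=2: ✗ (none in [2,3])
  i=3: ✗ (none in [3,4])
  i=4: ✗ (none in [4,5])
  i=5: ✗ (none in [5,6])
  i=6: ✗ (none in [6,7])
  i=7: ✗ (none in [7,8])
  i=8: ✗ (none in [8,9])
  i=9: ✗ (none in [9,10])
  i=10: ✗ (none in [10,11])
  i=11: ✓ (witness j=12)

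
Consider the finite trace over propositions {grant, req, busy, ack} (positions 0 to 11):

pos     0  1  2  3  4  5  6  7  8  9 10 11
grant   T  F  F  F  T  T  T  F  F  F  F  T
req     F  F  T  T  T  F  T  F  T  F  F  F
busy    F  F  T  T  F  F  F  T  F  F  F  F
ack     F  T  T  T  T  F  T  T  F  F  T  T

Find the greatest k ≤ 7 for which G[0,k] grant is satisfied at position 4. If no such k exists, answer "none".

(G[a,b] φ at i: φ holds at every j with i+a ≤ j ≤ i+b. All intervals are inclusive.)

2

grant must hold from j=4 onward; find where it first fails.
  j=4: holds
  j=5: holds
  j=6: holds
  j=7: fails
Holds on [4,6], so largest k = 2.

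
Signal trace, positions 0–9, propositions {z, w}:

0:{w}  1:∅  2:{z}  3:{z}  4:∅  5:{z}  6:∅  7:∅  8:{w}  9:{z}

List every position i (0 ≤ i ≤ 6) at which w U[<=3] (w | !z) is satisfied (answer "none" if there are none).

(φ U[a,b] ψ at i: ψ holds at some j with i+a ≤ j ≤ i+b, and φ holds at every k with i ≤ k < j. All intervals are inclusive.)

Evaluate at each i in [0,6]:
  i=0: ✓ (rhs at j=0)
  i=1: ✓ (rhs at j=1)
  i=2: ✗ (lhs fails at k=2 before rhs at j=4)
  i=3: ✗ (lhs fails at k=3 before rhs at j=4)
  i=4: ✓ (rhs at j=4)
  i=5: ✗ (lhs fails at k=5 before rhs at j=6)
  i=6: ✓ (rhs at j=6)

0, 1, 4, 6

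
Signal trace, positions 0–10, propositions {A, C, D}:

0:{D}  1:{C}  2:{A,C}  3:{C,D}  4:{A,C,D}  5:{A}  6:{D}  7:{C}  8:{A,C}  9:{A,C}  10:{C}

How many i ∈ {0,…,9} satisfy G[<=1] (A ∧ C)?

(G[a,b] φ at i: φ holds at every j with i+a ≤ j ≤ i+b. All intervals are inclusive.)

1

Evaluate at each i in [0,9]:
  i=0: ✗ (fails at j=0)
  i=1: ✗ (fails at j=1)
  i=2: ✗ (fails at j=3)
  i=3: ✗ (fails at j=3)
  i=4: ✗ (fails at j=5)
  i=5: ✗ (fails at j=5)
  i=6: ✗ (fails at j=6)
  i=7: ✗ (fails at j=7)
  i=8: ✓ (all of [8,9])
  i=9: ✗ (fails at j=10)
Positions where it holds: {8} → 1.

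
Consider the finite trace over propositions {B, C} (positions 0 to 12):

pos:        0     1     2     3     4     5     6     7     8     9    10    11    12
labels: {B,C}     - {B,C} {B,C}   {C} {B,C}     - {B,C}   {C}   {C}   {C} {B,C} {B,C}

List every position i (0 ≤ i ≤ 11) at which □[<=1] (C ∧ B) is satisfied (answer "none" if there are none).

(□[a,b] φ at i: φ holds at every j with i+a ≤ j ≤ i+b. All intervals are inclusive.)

Evaluate at each i in [0,11]:
  i=0: ✗ (fails at j=1)
  i=1: ✗ (fails at j=1)
  i=2: ✓ (all of [2,3])
  i=3: ✗ (fails at j=4)
  i=4: ✗ (fails at j=4)
  i=5: ✗ (fails at j=6)
  i=6: ✗ (fails at j=6)
  i=7: ✗ (fails at j=8)
  i=8: ✗ (fails at j=8)
  i=9: ✗ (fails at j=9)
  i=10: ✗ (fails at j=10)
  i=11: ✓ (all of [11,12])

2, 11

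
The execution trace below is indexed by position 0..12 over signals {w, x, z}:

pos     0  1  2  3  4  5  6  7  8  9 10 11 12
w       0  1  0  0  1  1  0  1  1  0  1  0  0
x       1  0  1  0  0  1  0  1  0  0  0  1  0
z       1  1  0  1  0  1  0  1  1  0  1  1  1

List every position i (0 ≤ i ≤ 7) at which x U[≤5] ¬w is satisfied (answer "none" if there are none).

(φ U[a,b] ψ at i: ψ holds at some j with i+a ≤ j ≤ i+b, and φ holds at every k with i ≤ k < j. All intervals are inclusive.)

Evaluate at each i in [0,7]:
  i=0: ✓ (rhs at j=0)
  i=1: ✗ (lhs fails at k=1 before rhs at j=2)
  i=2: ✓ (rhs at j=2)
  i=3: ✓ (rhs at j=3)
  i=4: ✗ (lhs fails at k=4 before rhs at j=6)
  i=5: ✓ (rhs at j=6; lhs holds on [5,5])
  i=6: ✓ (rhs at j=6)
  i=7: ✗ (lhs fails at k=8 before rhs at j=9)

0, 2, 3, 5, 6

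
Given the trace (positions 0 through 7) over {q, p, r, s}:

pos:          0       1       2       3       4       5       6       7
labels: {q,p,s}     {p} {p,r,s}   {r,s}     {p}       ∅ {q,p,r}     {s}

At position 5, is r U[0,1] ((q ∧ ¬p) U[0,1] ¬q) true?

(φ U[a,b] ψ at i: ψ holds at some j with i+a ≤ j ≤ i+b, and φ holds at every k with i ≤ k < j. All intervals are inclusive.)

Yes

Need some j in [5,6] with ((q ∧ ¬p) U[0,1] ¬q), and r at every k in [5,j-1].
  j=5: ((q ∧ ¬p) U[0,1] ¬q) holds; no prefix to check → satisfied.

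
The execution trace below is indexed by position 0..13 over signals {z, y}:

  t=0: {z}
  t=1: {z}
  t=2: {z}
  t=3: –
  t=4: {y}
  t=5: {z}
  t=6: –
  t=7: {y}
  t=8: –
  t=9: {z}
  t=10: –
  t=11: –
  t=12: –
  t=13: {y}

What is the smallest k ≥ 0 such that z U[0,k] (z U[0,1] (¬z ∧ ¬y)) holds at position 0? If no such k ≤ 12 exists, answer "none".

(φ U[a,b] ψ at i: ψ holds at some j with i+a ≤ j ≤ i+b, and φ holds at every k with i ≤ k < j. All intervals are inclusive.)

2

Need earliest j ≥ 0 with (z U[0,1] (¬z ∧ ¬y)), and z at every k in [0,j-1].
  j=0: rhs fails.
  j=1: rhs fails.
  j=2: rhs holds; lhs holds on [0,1]. k = 2.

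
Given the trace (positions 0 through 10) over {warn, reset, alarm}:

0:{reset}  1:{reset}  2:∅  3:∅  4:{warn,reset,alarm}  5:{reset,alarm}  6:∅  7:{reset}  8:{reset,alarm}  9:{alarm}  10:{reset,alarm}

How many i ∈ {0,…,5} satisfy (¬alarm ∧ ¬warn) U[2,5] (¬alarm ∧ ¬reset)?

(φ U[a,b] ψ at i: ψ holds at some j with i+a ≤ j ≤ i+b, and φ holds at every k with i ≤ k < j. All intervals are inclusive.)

Evaluate at each i in [0,5]:
  i=0: ✓ (rhs at j=2; lhs holds on [0,1])
  i=1: ✓ (rhs at j=3; lhs holds on [1,2])
  i=2: ✗ (lhs fails at k=4 before rhs at j=6)
  i=3: ✗ (lhs fails at k=4 before rhs at j=6)
  i=4: ✗ (lhs fails at k=4 before rhs at j=6)
  i=5: ✗ (no rhs in [7,10])
Positions where it holds: {0, 1} → 2.

2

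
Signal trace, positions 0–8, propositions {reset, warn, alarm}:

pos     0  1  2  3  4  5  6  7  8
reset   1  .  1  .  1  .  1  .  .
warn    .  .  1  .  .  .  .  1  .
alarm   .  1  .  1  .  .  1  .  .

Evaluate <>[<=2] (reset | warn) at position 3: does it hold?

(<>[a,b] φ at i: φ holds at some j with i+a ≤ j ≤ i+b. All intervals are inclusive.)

Check (reset | warn) at each j in [3,5]:
  j=3: false
  j=4: true
  j=5: false
Found at j=4 → formula holds.

Holds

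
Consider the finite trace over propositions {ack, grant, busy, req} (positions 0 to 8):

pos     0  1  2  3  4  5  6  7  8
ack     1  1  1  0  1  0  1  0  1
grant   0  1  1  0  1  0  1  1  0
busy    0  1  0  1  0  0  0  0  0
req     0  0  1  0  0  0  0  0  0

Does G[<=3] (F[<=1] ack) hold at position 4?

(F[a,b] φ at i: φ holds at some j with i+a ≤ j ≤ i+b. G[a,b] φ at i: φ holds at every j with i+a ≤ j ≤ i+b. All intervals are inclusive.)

Holds

Check F[<=1] ack at every j in [4,7]:
  j=4: holds (witness at 4)
  j=5: holds (witness at 6)
  j=6: holds (witness at 6)
  j=7: holds (witness at 8)
All positions satisfy it → formula holds.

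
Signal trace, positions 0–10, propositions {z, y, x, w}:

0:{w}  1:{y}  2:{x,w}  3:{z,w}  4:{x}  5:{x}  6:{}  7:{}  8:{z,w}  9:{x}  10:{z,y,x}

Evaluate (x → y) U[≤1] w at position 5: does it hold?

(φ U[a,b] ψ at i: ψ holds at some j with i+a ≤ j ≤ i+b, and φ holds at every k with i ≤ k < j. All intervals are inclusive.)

Need some j in [5,6] with w, and (x → y) at every k in [5,j-1].
  j=5: w false.
  j=6: w false.
No j in the window works → until fails.

No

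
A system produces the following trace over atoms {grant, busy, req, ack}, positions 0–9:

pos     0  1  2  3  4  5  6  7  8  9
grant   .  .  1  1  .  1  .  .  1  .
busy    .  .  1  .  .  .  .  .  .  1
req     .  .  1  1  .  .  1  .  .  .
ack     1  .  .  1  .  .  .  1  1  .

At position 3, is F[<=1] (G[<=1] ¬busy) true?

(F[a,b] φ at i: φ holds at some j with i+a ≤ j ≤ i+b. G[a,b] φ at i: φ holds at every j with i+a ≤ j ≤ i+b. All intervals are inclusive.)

Yes

Check G[<=1] ¬busy at each j in [3,4]:
  j=3: holds on [3,4]
  j=4: holds on [4,5]
Found at j=3 → formula holds.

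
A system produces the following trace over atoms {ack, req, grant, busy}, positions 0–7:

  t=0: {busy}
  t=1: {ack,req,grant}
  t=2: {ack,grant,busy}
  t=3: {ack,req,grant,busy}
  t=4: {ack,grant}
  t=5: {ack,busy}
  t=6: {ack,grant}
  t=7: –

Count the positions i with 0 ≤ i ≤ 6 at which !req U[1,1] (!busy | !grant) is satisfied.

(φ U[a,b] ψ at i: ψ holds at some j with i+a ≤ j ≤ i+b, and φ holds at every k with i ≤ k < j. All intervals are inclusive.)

4

Evaluate at each i in [0,6]:
  i=0: ✓ (rhs at j=1; lhs holds on [0,0])
  i=1: ✗ (no rhs in [2,2])
  i=2: ✗ (no rhs in [3,3])
  i=3: ✗ (lhs fails at k=3 before rhs at j=4)
  i=4: ✓ (rhs at j=5; lhs holds on [4,4])
  i=5: ✓ (rhs at j=6; lhs holds on [5,5])
  i=6: ✓ (rhs at j=7; lhs holds on [6,6])
Positions where it holds: {0, 4, 5, 6} → 4.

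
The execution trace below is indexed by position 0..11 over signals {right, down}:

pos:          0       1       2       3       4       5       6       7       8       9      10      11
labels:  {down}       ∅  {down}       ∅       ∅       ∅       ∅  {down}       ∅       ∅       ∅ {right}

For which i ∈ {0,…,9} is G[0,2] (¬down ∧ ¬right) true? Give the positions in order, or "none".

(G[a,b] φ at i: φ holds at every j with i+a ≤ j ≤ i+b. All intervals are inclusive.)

Evaluate at each i in [0,9]:
  i=0: ✗ (fails at j=0)
  i=1: ✗ (fails at j=2)
  i=2: ✗ (fails at j=2)
  i=3: ✓ (all of [3,5])
  i=4: ✓ (all of [4,6])
  i=5: ✗ (fails at j=7)
  i=6: ✗ (fails at j=7)
  i=7: ✗ (fails at j=7)
  i=8: ✓ (all of [8,10])
  i=9: ✗ (fails at j=11)

3, 4, 8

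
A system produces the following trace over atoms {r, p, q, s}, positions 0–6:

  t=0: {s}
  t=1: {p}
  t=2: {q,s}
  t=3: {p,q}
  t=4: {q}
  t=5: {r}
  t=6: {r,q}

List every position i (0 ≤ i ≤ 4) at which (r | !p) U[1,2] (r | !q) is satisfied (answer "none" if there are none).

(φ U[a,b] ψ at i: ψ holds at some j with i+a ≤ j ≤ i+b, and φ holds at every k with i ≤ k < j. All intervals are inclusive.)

0, 4

Evaluate at each i in [0,4]:
  i=0: ✓ (rhs at j=1; lhs holds on [0,0])
  i=1: ✗ (no rhs in [2,3])
  i=2: ✗ (no rhs in [3,4])
  i=3: ✗ (lhs fails at k=3 before rhs at j=5)
  i=4: ✓ (rhs at j=5; lhs holds on [4,4])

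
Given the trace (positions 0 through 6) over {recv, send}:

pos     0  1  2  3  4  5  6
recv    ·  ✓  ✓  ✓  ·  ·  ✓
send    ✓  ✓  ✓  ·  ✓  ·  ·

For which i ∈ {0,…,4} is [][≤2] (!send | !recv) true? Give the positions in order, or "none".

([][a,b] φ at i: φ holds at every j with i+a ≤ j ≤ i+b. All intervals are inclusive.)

3, 4

Evaluate at each i in [0,4]:
  i=0: ✗ (fails at j=1)
  i=1: ✗ (fails at j=1)
  i=2: ✗ (fails at j=2)
  i=3: ✓ (all of [3,5])
  i=4: ✓ (all of [4,6])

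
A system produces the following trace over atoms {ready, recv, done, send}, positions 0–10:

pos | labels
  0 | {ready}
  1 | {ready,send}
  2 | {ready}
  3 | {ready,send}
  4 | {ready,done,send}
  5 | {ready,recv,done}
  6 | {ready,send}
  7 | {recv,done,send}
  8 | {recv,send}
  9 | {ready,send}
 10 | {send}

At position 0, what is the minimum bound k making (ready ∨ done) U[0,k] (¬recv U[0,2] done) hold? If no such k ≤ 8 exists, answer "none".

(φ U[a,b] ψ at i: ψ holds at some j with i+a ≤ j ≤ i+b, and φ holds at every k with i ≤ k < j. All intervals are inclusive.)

Need earliest j ≥ 0 with (¬recv U[0,2] done), and (ready ∨ done) at every k in [0,j-1].
  j=0: rhs fails.
  j=1: rhs fails.
  j=2: rhs holds; lhs holds on [0,1]. k = 2.

2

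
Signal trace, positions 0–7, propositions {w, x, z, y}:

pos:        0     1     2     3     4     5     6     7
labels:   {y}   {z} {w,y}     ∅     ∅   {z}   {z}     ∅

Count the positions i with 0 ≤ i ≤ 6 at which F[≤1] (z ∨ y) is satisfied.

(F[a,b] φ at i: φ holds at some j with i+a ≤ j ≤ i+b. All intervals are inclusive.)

6

Evaluate at each i in [0,6]:
  i=0: ✓ (witness j=0)
  i=1: ✓ (witness j=1)
  i=2: ✓ (witness j=2)
  i=3: ✗ (none in [3,4])
  i=4: ✓ (witness j=5)
  i=5: ✓ (witness j=5)
  i=6: ✓ (witness j=6)
Positions where it holds: {0, 1, 2, 4, 5, 6} → 6.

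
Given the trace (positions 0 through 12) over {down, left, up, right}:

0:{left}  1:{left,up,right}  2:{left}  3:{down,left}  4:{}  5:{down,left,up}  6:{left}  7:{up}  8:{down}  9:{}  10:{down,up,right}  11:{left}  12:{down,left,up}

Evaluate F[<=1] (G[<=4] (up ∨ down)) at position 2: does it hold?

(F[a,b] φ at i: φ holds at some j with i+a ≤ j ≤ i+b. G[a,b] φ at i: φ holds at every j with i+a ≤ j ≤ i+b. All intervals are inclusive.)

False

Check G[<=4] (up ∨ down) at each j in [2,3]:
  j=2: fails at 2
  j=3: fails at 4
No position in the window satisfies it → formula fails.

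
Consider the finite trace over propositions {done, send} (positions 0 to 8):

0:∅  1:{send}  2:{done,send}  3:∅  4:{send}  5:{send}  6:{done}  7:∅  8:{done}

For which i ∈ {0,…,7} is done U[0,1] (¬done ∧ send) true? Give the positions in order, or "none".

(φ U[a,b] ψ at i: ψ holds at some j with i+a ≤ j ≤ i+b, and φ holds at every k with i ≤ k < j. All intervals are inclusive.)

1, 4, 5

Evaluate at each i in [0,7]:
  i=0: ✗ (lhs fails at k=0 before rhs at j=1)
  i=1: ✓ (rhs at j=1)
  i=2: ✗ (no rhs in [2,3])
  i=3: ✗ (lhs fails at k=3 before rhs at j=4)
  i=4: ✓ (rhs at j=4)
  i=5: ✓ (rhs at j=5)
  i=6: ✗ (no rhs in [6,7])
  i=7: ✗ (no rhs in [7,8])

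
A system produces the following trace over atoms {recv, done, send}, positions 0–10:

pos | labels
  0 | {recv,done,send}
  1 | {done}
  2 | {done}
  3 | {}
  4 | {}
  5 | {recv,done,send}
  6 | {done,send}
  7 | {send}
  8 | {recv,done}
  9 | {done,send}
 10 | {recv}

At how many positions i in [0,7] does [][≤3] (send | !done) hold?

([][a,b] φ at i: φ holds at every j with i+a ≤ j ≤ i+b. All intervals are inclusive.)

Evaluate at each i in [0,7]:
  i=0: ✗ (fails at j=1)
  i=1: ✗ (fails at j=1)
  i=2: ✗ (fails at j=2)
  i=3: ✓ (all of [3,6])
  i=4: ✓ (all of [4,7])
  i=5: ✗ (fails at j=8)
  i=6: ✗ (fails at j=8)
  i=7: ✗ (fails at j=8)
Positions where it holds: {3, 4} → 2.

2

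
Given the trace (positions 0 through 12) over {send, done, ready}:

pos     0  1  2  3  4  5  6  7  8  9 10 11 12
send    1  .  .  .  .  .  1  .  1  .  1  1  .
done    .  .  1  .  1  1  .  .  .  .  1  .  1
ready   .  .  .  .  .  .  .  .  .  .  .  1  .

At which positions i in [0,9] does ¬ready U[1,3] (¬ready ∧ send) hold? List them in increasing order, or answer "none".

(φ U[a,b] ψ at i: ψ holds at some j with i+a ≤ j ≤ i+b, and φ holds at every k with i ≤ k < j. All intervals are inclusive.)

Evaluate at each i in [0,9]:
  i=0: ✗ (no rhs in [1,3])
  i=1: ✗ (no rhs in [2,4])
  i=2: ✗ (no rhs in [3,5])
  i=3: ✓ (rhs at j=6; lhs holds on [3,5])
  i=4: ✓ (rhs at j=6; lhs holds on [4,5])
  i=5: ✓ (rhs at j=6; lhs holds on [5,5])
  i=6: ✓ (rhs at j=8; lhs holds on [6,7])
  i=7: ✓ (rhs at j=8; lhs holds on [7,7])
  i=8: ✓ (rhs at j=10; lhs holds on [8,9])
  i=9: ✓ (rhs at j=10; lhs holds on [9,9])

3, 4, 5, 6, 7, 8, 9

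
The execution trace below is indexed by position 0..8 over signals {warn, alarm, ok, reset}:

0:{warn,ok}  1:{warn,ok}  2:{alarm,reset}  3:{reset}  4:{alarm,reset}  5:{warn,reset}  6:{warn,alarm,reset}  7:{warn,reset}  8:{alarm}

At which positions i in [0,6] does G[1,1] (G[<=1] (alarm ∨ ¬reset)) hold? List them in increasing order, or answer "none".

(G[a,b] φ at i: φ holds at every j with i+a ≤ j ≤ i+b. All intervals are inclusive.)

0

Evaluate at each i in [0,6]:
  i=0: ✓ (all of [1,1])
  i=1: ✗ (fails at j=2)
  i=2: ✗ (fails at j=3)
  i=3: ✗ (fails at j=4)
  i=4: ✗ (fails at j=5)
  i=5: ✗ (fails at j=6)
  i=6: ✗ (fails at j=7)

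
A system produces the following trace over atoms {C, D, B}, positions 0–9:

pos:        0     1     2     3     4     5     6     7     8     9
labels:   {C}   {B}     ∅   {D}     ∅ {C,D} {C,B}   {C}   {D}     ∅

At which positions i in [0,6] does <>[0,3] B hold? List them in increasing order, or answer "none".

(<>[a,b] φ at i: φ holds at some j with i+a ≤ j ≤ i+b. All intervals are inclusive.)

Evaluate at each i in [0,6]:
  i=0: ✓ (witness j=1)
  i=1: ✓ (witness j=1)
  i=2: ✗ (none in [2,5])
  i=3: ✓ (witness j=6)
  i=4: ✓ (witness j=6)
  i=5: ✓ (witness j=6)
  i=6: ✓ (witness j=6)

0, 1, 3, 4, 5, 6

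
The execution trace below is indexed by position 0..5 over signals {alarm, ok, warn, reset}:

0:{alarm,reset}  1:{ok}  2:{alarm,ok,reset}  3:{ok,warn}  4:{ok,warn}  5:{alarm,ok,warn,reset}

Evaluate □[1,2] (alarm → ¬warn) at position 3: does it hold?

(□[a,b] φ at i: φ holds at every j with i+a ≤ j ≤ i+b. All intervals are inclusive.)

Check (alarm → ¬warn) at every j in [4,5]:
  j=4: antecedent false → ✓
  j=5: antecedent true; consequent false → ✗
Fails at j=5 → formula fails.

No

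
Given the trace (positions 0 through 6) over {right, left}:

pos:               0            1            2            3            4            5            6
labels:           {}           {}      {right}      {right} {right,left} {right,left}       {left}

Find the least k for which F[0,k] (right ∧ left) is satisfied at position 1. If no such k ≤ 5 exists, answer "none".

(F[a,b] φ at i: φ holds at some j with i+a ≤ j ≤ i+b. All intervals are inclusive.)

3

Scan j = 1,2,… for (right ∧ left):
  j=1: fails
  j=2: fails
  j=3: fails
  j=4: holds
First hit at j=4, so smallest k = 4-1 = 3.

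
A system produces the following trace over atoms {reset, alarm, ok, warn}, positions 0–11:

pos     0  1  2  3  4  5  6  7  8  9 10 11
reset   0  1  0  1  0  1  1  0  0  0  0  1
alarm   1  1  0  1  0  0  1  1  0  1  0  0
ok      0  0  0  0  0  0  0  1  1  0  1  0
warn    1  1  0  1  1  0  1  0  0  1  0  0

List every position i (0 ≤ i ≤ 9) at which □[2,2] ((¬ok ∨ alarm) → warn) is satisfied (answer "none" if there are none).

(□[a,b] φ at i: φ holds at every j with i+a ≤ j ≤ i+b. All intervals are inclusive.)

1, 2, 4, 6, 7, 8

Evaluate at each i in [0,9]:
  i=0: ✗ (fails at j=2)
  i=1: ✓ (all of [3,3])
  i=2: ✓ (all of [4,4])
  i=3: ✗ (fails at j=5)
  i=4: ✓ (all of [6,6])
  i=5: ✗ (fails at j=7)
  i=6: ✓ (all of [8,8])
  i=7: ✓ (all of [9,9])
  i=8: ✓ (all of [10,10])
  i=9: ✗ (fails at j=11)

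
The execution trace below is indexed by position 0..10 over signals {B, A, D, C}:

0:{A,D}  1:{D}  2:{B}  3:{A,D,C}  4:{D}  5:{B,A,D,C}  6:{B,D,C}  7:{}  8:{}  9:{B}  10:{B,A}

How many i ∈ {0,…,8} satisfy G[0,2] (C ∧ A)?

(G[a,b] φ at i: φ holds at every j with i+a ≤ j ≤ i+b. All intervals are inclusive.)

0

Evaluate at each i in [0,8]:
  i=0: ✗ (fails at j=0)
  i=1: ✗ (fails at j=1)
  i=2: ✗ (fails at j=2)
  i=3: ✗ (fails at j=4)
  i=4: ✗ (fails at j=4)
  i=5: ✗ (fails at j=6)
  i=6: ✗ (fails at j=6)
  i=7: ✗ (fails at j=7)
  i=8: ✗ (fails at j=8)
Positions where it holds: {} → 0.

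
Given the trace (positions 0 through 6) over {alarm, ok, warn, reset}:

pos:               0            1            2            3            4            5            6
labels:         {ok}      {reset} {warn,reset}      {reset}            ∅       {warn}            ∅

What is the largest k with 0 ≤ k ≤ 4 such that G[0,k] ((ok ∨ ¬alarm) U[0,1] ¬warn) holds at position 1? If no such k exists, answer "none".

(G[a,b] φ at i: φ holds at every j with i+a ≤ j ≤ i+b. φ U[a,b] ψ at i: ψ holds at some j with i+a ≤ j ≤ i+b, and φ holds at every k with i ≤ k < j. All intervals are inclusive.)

((ok ∨ ¬alarm) U[0,1] ¬warn) must hold from j=1 onward; find where it first fails.
  j=1: holds
  j=2: holds
  j=3: holds
  j=4: holds
  j=5: holds
Holds through j=5; largest k = 4.

4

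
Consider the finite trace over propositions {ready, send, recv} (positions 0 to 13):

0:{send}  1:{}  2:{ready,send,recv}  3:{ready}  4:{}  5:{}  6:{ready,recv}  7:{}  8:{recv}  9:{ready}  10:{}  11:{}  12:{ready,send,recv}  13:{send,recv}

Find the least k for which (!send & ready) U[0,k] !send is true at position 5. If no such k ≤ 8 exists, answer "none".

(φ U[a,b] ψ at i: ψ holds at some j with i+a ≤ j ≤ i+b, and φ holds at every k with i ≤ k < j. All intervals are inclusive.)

0

Need earliest j ≥ 5 with !send, and (!send & ready) at every k in [5,j-1].
  j=5: rhs holds (empty prefix). k = 0.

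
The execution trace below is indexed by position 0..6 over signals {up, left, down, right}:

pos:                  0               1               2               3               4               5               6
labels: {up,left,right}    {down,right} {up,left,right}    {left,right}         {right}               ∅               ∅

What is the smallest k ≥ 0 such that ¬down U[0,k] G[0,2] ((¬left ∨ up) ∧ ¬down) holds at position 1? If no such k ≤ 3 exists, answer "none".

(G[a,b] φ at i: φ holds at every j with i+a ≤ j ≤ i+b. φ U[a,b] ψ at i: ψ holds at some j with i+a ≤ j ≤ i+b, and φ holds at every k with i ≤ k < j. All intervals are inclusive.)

Need earliest j ≥ 1 with G[0,2] ((¬left ∨ up) ∧ ¬down), and ¬down at every k in [1,j-1].
  j=1: rhs fails.
  j=2: rhs fails.
  j=3: rhs fails.
  j=4: rhs holds but lhs fails at k=1.
No witness within the range → none.

none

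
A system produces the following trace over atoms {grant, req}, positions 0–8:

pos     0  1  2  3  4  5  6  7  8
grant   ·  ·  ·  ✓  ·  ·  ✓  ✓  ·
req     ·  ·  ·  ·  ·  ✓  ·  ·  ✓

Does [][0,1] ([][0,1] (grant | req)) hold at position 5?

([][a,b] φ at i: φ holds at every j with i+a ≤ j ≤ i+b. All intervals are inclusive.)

Yes

Check [][0,1] (grant | req) at every j in [5,6]:
  j=5: holds on [5,6]
  j=6: holds on [6,7]
All positions satisfy it → formula holds.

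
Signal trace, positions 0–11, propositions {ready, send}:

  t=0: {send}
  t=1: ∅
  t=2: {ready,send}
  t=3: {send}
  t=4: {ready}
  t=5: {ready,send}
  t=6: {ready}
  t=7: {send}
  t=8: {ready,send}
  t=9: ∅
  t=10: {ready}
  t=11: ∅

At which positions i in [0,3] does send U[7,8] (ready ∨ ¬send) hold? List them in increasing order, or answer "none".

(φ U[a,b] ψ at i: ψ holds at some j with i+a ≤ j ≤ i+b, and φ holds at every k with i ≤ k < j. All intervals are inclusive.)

none

Evaluate at each i in [0,3]:
  i=0: ✗ (lhs fails at k=1 before rhs at j=8)
  i=1: ✗ (lhs fails at k=1 before rhs at j=8)
  i=2: ✗ (lhs fails at k=4 before rhs at j=9)
  i=3: ✗ (lhs fails at k=4 before rhs at j=10)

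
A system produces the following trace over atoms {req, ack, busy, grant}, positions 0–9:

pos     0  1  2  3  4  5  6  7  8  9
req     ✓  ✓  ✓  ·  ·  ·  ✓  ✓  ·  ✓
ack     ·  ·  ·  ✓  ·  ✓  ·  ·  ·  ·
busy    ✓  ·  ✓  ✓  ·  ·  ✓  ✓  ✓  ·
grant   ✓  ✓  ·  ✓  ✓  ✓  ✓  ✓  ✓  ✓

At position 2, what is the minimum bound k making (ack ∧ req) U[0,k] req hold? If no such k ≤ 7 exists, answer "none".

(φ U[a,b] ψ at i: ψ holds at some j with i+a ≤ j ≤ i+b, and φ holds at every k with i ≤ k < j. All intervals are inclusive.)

Need earliest j ≥ 2 with req, and (ack ∧ req) at every k in [2,j-1].
  j=2: rhs holds (empty prefix). k = 0.

0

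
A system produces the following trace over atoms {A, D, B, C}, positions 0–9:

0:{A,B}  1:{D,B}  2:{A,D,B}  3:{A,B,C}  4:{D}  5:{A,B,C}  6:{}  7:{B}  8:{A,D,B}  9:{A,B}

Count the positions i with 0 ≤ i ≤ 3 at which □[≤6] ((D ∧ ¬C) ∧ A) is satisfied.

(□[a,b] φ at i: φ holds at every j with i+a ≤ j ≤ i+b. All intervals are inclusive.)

0

Evaluate at each i in [0,3]:
  i=0: ✗ (fails at j=0)
  i=1: ✗ (fails at j=1)
  i=2: ✗ (fails at j=3)
  i=3: ✗ (fails at j=3)
Positions where it holds: {} → 0.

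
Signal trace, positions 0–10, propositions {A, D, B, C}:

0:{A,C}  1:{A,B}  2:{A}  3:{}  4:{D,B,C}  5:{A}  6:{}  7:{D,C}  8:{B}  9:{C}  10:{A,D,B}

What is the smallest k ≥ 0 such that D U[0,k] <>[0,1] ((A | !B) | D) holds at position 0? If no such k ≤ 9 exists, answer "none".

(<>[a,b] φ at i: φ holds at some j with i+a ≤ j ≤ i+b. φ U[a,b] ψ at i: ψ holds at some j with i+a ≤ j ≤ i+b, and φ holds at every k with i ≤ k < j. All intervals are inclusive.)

Need earliest j ≥ 0 with <>[0,1] ((A | !B) | D), and D at every k in [0,j-1].
  j=0: rhs holds (empty prefix). k = 0.

0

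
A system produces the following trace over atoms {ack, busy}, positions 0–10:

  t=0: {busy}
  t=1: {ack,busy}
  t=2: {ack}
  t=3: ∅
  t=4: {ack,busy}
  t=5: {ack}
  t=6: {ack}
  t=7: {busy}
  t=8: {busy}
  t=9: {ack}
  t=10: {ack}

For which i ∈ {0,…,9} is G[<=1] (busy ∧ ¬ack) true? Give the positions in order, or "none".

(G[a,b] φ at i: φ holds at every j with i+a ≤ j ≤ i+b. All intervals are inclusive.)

Evaluate at each i in [0,9]:
  i=0: ✗ (fails at j=1)
  i=1: ✗ (fails at j=1)
  i=2: ✗ (fails at j=2)
  i=3: ✗ (fails at j=3)
  i=4: ✗ (fails at j=4)
  i=5: ✗ (fails at j=5)
  i=6: ✗ (fails at j=6)
  i=7: ✓ (all of [7,8])
  i=8: ✗ (fails at j=9)
  i=9: ✗ (fails at j=9)

7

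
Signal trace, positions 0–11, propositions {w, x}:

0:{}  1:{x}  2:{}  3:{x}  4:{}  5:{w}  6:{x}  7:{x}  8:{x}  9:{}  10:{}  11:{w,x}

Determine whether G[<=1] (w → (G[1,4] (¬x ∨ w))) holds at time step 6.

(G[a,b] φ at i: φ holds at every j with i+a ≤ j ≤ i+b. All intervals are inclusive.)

Check (w → (G[1,4] (¬x ∨ w))) at every j in [6,7]:
  j=6: antecedent false → ✓
  j=7: antecedent false → ✓
All positions satisfy it → formula holds.

True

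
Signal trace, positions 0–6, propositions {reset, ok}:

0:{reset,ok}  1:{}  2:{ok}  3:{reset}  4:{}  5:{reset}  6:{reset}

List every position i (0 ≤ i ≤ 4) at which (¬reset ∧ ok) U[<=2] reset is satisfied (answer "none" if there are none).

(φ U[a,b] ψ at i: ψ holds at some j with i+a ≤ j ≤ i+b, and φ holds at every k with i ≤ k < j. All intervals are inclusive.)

0, 2, 3

Evaluate at each i in [0,4]:
  i=0: ✓ (rhs at j=0)
  i=1: ✗ (lhs fails at k=1 before rhs at j=3)
  i=2: ✓ (rhs at j=3; lhs holds on [2,2])
  i=3: ✓ (rhs at j=3)
  i=4: ✗ (lhs fails at k=4 before rhs at j=5)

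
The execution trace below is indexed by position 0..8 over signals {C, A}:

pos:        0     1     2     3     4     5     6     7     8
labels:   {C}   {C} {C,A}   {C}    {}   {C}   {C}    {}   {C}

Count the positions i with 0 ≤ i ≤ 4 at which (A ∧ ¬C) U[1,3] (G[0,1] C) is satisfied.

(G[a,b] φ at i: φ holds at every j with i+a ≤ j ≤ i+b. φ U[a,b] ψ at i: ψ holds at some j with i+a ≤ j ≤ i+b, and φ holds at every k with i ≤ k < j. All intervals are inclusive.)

0

Evaluate at each i in [0,4]:
  i=0: ✗ (lhs fails at k=0 before rhs at j=1)
  i=1: ✗ (lhs fails at k=1 before rhs at j=2)
  i=2: ✗ (lhs fails at k=2 before rhs at j=5)
  i=3: ✗ (lhs fails at k=3 before rhs at j=5)
  i=4: ✗ (lhs fails at k=4 before rhs at j=5)
Positions where it holds: {} → 0.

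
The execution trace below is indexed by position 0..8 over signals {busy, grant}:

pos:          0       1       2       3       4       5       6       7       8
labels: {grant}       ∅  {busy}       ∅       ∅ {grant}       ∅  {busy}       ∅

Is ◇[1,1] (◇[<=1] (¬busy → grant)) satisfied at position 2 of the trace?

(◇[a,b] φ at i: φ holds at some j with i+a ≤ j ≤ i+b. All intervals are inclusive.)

Check ◇[<=1] (¬busy → grant) at each j in [3,3]:
  j=3: fails (none in [3,4])
No position in the window satisfies it → formula fails.

False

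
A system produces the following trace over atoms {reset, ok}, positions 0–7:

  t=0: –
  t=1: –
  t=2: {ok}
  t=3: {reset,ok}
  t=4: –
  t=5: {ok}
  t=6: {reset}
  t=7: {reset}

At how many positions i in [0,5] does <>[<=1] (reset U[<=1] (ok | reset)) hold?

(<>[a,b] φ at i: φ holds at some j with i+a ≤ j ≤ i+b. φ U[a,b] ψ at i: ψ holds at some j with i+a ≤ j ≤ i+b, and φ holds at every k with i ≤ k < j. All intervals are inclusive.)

Evaluate at each i in [0,5]:
  i=0: ✗ (none in [0,1])
  i=1: ✓ (witness j=2)
  i=2: ✓ (witness j=2)
  i=3: ✓ (witness j=3)
  i=4: ✓ (witness j=5)
  i=5: ✓ (witness j=5)
Positions where it holds: {1, 2, 3, 4, 5} → 5.

5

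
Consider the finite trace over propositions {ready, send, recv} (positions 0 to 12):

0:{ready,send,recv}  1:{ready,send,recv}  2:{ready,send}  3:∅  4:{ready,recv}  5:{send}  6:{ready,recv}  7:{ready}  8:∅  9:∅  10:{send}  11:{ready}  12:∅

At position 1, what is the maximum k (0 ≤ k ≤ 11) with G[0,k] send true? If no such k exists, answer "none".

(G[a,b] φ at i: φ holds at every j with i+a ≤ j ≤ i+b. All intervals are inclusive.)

send must hold from j=1 onward; find where it first fails.
  j=1: holds
  j=2: holds
  j=3: fails
Holds on [1,2], so largest k = 1.

1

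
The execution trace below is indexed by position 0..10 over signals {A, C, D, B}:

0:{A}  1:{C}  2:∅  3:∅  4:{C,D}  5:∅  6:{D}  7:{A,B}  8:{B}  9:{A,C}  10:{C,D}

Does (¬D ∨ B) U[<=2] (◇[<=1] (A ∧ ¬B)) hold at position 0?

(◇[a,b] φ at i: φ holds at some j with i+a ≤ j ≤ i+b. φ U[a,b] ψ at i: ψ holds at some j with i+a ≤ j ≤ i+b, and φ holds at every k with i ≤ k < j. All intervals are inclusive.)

Need some j in [0,2] with ◇[<=1] (A ∧ ¬B), and (¬D ∨ B) at every k in [0,j-1].
  j=0: ◇[<=1] (A ∧ ¬B) holds; no prefix to check → satisfied.

True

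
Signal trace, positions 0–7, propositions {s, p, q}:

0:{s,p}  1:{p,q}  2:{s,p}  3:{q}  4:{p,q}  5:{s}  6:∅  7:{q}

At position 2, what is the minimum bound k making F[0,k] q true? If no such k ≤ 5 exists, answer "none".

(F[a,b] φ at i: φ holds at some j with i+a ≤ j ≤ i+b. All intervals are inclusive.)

Scan j = 2,3,… for q:
  j=2: fails
  j=3: holds
First hit at j=3, so smallest k = 3-2 = 1.

1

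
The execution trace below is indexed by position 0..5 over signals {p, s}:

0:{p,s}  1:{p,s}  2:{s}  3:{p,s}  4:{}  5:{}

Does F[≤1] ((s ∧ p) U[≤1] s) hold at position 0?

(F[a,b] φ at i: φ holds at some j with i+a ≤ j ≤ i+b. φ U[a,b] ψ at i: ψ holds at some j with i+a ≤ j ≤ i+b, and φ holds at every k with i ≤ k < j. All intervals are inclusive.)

Check ((s ∧ p) U[≤1] s) at each j in [0,1]:
  j=0: holds
  j=1: holds
Found at j=0 → formula holds.

True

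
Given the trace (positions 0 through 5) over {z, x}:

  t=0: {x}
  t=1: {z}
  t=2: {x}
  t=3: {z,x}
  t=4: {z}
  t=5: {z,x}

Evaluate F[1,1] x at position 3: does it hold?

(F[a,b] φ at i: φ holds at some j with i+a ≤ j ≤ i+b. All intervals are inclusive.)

Check x at each j in [4,4]:
  j=4: false
No position in the window satisfies it → formula fails.

Does not hold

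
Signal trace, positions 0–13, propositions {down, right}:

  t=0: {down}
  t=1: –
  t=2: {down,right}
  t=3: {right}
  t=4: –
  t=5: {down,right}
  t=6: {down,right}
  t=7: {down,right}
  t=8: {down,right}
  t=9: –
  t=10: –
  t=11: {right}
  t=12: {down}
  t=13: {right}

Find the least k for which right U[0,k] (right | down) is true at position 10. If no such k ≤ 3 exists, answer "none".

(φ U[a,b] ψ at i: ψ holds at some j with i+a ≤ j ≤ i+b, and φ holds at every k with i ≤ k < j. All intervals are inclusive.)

none

Need earliest j ≥ 10 with (right | down), and right at every k in [10,j-1].
  j=10: rhs fails.
  j=11: rhs holds but lhs fails at k=10.
  j=12: rhs holds but lhs fails at k=10.
  j=13: rhs holds but lhs fails at k=10.
No witness within the range → none.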